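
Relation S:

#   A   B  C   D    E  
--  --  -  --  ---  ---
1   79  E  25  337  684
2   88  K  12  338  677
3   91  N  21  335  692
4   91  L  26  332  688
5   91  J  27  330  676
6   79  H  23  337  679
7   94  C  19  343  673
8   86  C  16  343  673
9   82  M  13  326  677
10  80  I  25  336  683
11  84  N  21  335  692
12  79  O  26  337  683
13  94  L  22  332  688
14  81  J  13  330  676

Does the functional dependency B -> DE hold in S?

Yes

B=E: row 1 → {D,E} = (337, 684) ✓
B=K: row 2 → {D,E} = (338, 677) ✓
B=N: rows 3, 11 → {D,E} = (335, 692), (335, 692) ✓
B=L: rows 4, 13 → {D,E} = (332, 688), (332, 688) ✓
B=J: rows 5, 14 → {D,E} = (330, 676), (330, 676) ✓
B=H: row 6 → {D,E} = (337, 679) ✓
B=C: rows 7, 8 → {D,E} = (343, 673), (343, 673) ✓
B=M: row 9 → {D,E} = (326, 677) ✓
B=I: row 10 → {D,E} = (336, 683) ✓
B=O: row 12 → {D,E} = (337, 683) ✓
Every B value is associated with a single DE value, so B -> DE holds.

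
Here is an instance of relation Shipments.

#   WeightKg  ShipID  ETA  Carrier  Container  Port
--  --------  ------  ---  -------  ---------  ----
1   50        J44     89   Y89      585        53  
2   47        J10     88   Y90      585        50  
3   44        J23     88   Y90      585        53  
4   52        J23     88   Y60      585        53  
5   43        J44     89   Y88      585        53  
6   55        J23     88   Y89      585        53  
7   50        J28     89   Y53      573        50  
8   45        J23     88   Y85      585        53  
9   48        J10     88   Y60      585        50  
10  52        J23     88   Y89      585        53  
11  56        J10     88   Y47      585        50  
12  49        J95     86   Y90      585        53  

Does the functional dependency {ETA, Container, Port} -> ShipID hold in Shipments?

(ETA=89, Container=585, Port=53): rows 1, 5 → ShipID = J44, J44 ✓
(ETA=88, Container=585, Port=50): rows 2, 9, 11 → ShipID = J10, J10, J10 ✓
(ETA=88, Container=585, Port=53): rows 3, 4, 6, 8, 10 → ShipID = J23, J23, J23, J23, J23 ✓
(ETA=89, Container=573, Port=50): row 7 → ShipID = J28 ✓
(ETA=86, Container=585, Port=53): row 12 → ShipID = J95 ✓
Every {ETA, Container, Port} value is associated with a single ShipID value, so {ETA, Container, Port} -> ShipID holds.

Yes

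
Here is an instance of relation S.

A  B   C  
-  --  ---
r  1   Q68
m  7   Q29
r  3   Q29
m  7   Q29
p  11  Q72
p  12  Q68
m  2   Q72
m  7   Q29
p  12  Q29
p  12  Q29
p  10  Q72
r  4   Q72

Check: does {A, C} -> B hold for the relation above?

No

(A=r, C=Q68): 1 row → B = 1 ✓
(A=m, C=Q29): 3 rows → B = 7, 7, 7 ✓
(A=r, C=Q29): 1 row → B = 3 ✓
(A=p, C=Q72): 2 rows → B takes values {11, 10} — violation
(A=p, C=Q68): 1 row → B = 12 ✓
(A=m, C=Q72): 1 row → B = 2 ✓
(A=p, C=Q29): 2 rows → B = 12, 12 ✓
(A=r, C=Q72): 1 row → B = 4 ✓
Two rows agree on {A, C} but differ on B, so {A, C} -> B does not hold.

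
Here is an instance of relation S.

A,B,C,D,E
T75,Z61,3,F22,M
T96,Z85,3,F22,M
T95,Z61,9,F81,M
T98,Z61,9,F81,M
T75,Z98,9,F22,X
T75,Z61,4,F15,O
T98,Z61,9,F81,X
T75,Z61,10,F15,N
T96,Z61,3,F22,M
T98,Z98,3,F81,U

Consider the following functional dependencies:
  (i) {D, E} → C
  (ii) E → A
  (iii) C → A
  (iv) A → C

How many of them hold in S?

(i) {D, E} → C: every LHS value maps to a single RHS value — holds.
(ii) E → A: E=M: 5 rows → A takes values {T75, T96, T95, T98} — violation; E=X: 2 rows → A takes values {T75, T98} — violation — fails.
(iii) C → A: C=3: 4 rows → A takes values {T75, T96, T98} — violation; C=9: 4 rows → A takes values {T95, T98, T75} — violation — fails.
(iv) A → C: A=T75: 4 rows → C takes values {3, 9, 4, 10} — violation; A=T98: 3 rows → C takes values {9, 3} — violation — fails.
1 of the 4 dependencies holds.

1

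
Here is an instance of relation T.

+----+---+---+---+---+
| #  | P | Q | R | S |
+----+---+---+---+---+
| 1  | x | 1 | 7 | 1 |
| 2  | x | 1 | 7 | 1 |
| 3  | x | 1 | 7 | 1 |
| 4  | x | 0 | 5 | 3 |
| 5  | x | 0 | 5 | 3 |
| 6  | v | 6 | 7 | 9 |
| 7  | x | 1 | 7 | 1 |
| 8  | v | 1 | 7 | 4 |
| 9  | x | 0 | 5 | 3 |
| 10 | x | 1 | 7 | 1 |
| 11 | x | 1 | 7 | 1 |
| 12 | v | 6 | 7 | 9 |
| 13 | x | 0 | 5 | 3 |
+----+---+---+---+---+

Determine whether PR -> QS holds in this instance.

(P=x, R=7): rows 1, 2, 3, 7, 10, 11 → {Q,S} = (1, 1), (1, 1), (1, 1), (1, 1), (1, 1), (1, 1) ✓
(P=x, R=5): rows 4, 5, 9, 13 → {Q,S} = (0, 3), (0, 3), (0, 3), (0, 3) ✓
(P=v, R=7): rows 6, 8, 12 → {Q,S} takes values {(6, 9), (1, 4)} — violation
Two rows agree on PR but differ on QS, so PR -> QS does not hold.

No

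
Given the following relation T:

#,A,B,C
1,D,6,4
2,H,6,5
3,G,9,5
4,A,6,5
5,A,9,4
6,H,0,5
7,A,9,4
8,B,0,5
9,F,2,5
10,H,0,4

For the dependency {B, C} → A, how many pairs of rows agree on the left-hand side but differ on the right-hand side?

2

(B=6, C=5): violating pairs (2,4) — 1 pair.
(B=9, C=4): all 2 rows agree on A — 0 pairs.
(B=0, C=5): violating pairs (6,8) — 1 pair.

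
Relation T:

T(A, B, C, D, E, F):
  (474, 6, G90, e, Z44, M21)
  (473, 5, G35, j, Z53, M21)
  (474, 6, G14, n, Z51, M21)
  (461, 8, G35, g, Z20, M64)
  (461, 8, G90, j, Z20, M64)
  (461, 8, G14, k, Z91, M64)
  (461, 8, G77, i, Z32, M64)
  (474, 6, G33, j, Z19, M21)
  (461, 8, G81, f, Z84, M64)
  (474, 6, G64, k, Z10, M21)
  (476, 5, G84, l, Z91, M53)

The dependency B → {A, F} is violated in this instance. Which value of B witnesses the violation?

5

B=6: 4 rows → {A,F} = (474, M21), (474, M21), (474, M21), (474, M21) ✓
B=5: 2 rows → {A,F} takes values {(473, M21), (476, M53)} — violation
B=8: 5 rows → {A,F} = (461, M64), (461, M64), (461, M64), (461, M64), (461, M64) ✓
The only B value with inconsistent RHS is B=5.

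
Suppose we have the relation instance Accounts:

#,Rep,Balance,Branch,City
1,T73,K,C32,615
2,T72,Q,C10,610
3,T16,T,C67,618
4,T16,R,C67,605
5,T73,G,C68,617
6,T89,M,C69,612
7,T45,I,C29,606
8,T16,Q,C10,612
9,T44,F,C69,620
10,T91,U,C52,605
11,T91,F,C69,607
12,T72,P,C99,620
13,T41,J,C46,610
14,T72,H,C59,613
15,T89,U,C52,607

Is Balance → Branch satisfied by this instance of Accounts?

Yes

Balance=K: row 1 → Branch = C32 ✓
Balance=Q: rows 2, 8 → Branch = C10, C10 ✓
Balance=T: row 3 → Branch = C67 ✓
Balance=R: row 4 → Branch = C67 ✓
Balance=G: row 5 → Branch = C68 ✓
Balance=M: row 6 → Branch = C69 ✓
Balance=I: row 7 → Branch = C29 ✓
Balance=F: rows 9, 11 → Branch = C69, C69 ✓
Balance=U: rows 10, 15 → Branch = C52, C52 ✓
Balance=P: row 12 → Branch = C99 ✓
Balance=J: row 13 → Branch = C46 ✓
Balance=H: row 14 → Branch = C59 ✓
Every Balance value is associated with a single Branch value, so Balance → Branch holds.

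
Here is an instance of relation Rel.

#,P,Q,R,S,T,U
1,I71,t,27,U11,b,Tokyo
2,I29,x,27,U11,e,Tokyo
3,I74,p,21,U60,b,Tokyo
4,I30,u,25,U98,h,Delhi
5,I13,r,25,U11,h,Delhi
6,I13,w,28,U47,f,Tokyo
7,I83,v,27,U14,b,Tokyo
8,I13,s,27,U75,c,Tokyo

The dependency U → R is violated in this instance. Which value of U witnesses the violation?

Tokyo

U=Tokyo: rows 1, 2, 3, 6, 7, 8 → R takes values {27, 21, 28} — violation
U=Delhi: rows 4, 5 → R = 25, 25 ✓
The only U value with inconsistent R is U=Tokyo.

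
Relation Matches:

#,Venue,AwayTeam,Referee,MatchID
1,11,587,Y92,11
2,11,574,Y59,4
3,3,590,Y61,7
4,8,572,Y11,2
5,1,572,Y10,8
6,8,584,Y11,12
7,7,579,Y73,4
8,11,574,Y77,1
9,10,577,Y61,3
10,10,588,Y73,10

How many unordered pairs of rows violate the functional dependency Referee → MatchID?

Referee=Y61: violating pairs (3,9) — 1 pair.
Referee=Y11: violating pairs (4,6) — 1 pair.
Referee=Y73: violating pairs (7,10) — 1 pair.

3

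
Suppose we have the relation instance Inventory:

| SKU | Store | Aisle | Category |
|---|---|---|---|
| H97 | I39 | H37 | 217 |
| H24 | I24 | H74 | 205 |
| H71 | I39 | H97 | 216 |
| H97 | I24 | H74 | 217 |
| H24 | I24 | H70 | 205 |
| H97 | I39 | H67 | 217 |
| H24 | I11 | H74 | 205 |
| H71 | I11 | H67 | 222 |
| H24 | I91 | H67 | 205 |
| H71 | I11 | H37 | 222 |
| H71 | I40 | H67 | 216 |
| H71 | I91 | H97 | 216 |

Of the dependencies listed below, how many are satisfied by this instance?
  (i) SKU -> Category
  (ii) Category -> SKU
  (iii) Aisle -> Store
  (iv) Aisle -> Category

(i) SKU -> Category: SKU=H71: 5 rows → Category takes values {216, 222} — violation — fails.
(ii) Category -> SKU: every LHS value maps to a single RHS value — holds.
(iii) Aisle -> Store: Aisle=H37: 2 rows → Store takes values {I39, I11} — violation; Aisle=H74: 3 rows → Store takes values {I24, I11} — violation; Aisle=H97: 2 rows → Store takes values {I39, I91} — violation; Aisle=H67: 4 rows → Store takes values {I39, I11, I91, I40} — violation — fails.
(iv) Aisle -> Category: Aisle=H37: 2 rows → Category takes values {217, 222} — violation; Aisle=H74: 3 rows → Category takes values {205, 217} — violation; Aisle=H67: 4 rows → Category takes values {217, 222, 205, 216} — violation — fails.
1 of the 4 dependencies holds.

1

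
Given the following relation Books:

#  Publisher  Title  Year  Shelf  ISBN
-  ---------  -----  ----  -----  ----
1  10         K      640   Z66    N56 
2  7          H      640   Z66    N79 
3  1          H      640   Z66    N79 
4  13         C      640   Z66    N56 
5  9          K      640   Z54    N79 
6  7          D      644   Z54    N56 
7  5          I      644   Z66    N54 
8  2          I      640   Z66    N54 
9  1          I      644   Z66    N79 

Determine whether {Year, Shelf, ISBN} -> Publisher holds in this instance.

No

(Year=640, Shelf=Z66, ISBN=N56): rows 1, 4 → Publisher takes values {10, 13} — violation
(Year=640, Shelf=Z66, ISBN=N79): rows 2, 3 → Publisher takes values {7, 1} — violation
(Year=640, Shelf=Z54, ISBN=N79): row 5 → Publisher = 9 ✓
(Year=644, Shelf=Z54, ISBN=N56): row 6 → Publisher = 7 ✓
(Year=644, Shelf=Z66, ISBN=N54): row 7 → Publisher = 5 ✓
(Year=640, Shelf=Z66, ISBN=N54): row 8 → Publisher = 2 ✓
(Year=644, Shelf=Z66, ISBN=N79): row 9 → Publisher = 1 ✓
Two rows agree on {Year, Shelf, ISBN} but differ on Publisher, so {Year, Shelf, ISBN} -> Publisher does not hold.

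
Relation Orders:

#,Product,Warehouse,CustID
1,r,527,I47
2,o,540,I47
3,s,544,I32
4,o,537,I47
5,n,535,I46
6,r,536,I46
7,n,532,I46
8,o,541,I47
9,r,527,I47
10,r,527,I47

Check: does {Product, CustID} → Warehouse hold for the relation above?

(Product=r, CustID=I47): rows 1, 9, 10 → Warehouse = 527, 527, 527 ✓
(Product=o, CustID=I47): rows 2, 4, 8 → Warehouse takes values {540, 537, 541} — violation
(Product=s, CustID=I32): row 3 → Warehouse = 544 ✓
(Product=n, CustID=I46): rows 5, 7 → Warehouse takes values {535, 532} — violation
(Product=r, CustID=I46): row 6 → Warehouse = 536 ✓
Two rows agree on {Product, CustID} but differ on Warehouse, so {Product, CustID} → Warehouse does not hold.

No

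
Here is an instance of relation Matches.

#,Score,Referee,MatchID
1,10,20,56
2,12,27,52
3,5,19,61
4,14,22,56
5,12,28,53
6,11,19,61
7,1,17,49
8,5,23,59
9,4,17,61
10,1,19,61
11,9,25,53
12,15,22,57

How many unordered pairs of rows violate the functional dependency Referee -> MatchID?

Referee=19: all 3 rows agree on MatchID — 0 pairs.
Referee=22: violating pairs (4,12) — 1 pair.
Referee=17: violating pairs (7,9) — 1 pair.

2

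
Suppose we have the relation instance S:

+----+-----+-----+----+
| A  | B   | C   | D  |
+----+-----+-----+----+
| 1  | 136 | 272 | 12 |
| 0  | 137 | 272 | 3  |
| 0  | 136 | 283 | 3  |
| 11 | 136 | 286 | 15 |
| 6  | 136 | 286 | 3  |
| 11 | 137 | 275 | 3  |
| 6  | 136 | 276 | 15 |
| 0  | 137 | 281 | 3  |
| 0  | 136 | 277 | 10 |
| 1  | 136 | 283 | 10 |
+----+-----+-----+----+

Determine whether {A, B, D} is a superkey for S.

No

Two distinct rows share (A=0, B=137, D=3), so {A, B, D} does not determine every attribute — not a superkey.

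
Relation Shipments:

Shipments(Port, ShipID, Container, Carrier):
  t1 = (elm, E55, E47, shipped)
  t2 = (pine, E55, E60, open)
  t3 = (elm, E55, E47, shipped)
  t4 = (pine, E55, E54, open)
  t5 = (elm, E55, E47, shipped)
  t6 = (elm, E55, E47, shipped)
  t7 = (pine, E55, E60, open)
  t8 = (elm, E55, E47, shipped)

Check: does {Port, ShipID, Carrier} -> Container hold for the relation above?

(Port=elm, ShipID=E55, Carrier=shipped): rows 1, 3, 5, 6, 8 → Container = E47, E47, E47, E47, E47 ✓
(Port=pine, ShipID=E55, Carrier=open): rows 2, 4, 7 → Container takes values {E60, E54} — violation
Two rows agree on {Port, ShipID, Carrier} but differ on Container, so {Port, ShipID, Carrier} -> Container does not hold.

No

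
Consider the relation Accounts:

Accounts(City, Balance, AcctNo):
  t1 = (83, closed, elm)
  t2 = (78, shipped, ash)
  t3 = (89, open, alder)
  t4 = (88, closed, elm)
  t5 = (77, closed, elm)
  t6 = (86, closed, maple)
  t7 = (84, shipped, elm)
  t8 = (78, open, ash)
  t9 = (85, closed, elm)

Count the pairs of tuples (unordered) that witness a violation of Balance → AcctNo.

6

Balance=closed: violating pairs (1,6), (4,6), (5,6), (6,9) — 4 pairs.
Balance=shipped: violating pairs (2,7) — 1 pair.
Balance=open: violating pairs (3,8) — 1 pair.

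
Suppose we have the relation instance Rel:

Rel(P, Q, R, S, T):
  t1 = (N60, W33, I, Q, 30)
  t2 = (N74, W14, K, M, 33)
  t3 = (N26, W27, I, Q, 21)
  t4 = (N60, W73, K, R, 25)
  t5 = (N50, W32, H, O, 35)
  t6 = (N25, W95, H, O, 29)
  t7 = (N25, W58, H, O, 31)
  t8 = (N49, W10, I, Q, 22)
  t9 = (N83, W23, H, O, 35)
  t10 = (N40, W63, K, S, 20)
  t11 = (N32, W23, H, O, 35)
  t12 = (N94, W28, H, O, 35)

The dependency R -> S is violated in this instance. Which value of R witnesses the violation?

K

R=I: rows 1, 3, 8 → S = Q, Q, Q ✓
R=K: rows 2, 4, 10 → S takes values {M, R, S} — violation
R=H: rows 5, 6, 7, 9, 11, 12 → S = O, O, O, O, O, O ✓
The only R value with inconsistent S is R=K.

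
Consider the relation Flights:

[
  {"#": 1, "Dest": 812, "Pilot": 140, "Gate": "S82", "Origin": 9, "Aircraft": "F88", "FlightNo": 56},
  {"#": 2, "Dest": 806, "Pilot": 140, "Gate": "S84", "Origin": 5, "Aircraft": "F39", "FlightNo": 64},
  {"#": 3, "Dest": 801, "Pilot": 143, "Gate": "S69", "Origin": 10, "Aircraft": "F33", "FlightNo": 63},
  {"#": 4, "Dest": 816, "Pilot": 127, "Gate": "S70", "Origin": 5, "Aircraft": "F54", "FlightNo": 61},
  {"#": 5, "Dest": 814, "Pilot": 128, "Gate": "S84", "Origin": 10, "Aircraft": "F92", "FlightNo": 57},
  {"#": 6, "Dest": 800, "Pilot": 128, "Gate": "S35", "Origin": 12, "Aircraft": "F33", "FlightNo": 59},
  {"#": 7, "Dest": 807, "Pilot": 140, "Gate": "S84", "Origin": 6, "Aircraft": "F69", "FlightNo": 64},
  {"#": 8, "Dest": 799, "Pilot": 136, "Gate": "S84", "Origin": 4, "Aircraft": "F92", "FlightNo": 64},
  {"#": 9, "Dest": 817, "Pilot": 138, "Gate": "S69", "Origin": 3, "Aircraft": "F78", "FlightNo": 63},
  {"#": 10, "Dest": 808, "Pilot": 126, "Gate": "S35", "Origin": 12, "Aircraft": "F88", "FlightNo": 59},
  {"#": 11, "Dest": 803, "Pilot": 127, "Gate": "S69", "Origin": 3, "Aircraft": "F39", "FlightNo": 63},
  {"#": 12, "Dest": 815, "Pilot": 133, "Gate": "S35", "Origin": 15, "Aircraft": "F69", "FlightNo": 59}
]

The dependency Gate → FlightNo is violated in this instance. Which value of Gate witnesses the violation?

Gate=S82: row 1 → FlightNo = 56 ✓
Gate=S84: rows 2, 5, 7, 8 → FlightNo takes values {64, 57} — violation
Gate=S69: rows 3, 9, 11 → FlightNo = 63, 63, 63 ✓
Gate=S70: row 4 → FlightNo = 61 ✓
Gate=S35: rows 6, 10, 12 → FlightNo = 59, 59, 59 ✓
The only Gate value with inconsistent FlightNo is Gate=S84.

S84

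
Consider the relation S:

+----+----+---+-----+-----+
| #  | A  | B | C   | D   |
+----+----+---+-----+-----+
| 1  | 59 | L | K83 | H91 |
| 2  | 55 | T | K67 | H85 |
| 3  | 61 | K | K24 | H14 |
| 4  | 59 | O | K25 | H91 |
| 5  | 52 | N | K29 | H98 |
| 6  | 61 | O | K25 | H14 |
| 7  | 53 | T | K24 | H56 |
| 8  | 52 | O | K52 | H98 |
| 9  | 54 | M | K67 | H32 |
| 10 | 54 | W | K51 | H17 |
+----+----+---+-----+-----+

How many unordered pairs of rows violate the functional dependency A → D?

A=59: all 2 rows agree on D — 0 pairs.
A=61: all 2 rows agree on D — 0 pairs.
A=52: all 2 rows agree on D — 0 pairs.
A=54: violating pairs (9,10) — 1 pair.

1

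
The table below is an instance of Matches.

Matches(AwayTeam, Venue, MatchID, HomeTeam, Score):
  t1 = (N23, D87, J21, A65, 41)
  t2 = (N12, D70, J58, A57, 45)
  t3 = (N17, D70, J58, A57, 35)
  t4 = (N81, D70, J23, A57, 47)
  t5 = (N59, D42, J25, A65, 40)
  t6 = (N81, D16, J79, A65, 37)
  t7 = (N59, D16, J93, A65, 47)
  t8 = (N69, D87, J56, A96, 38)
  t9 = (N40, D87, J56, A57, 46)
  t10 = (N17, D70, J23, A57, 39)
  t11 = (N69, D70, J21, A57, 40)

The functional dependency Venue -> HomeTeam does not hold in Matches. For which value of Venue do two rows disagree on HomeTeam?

D87

Venue=D87: rows 1, 8, 9 → HomeTeam takes values {A65, A96, A57} — violation
Venue=D70: rows 2, 3, 4, 10, 11 → HomeTeam = A57, A57, A57, A57, A57 ✓
Venue=D42: row 5 → HomeTeam = A65 ✓
Venue=D16: rows 6, 7 → HomeTeam = A65, A65 ✓
The only Venue value with inconsistent HomeTeam is Venue=D87.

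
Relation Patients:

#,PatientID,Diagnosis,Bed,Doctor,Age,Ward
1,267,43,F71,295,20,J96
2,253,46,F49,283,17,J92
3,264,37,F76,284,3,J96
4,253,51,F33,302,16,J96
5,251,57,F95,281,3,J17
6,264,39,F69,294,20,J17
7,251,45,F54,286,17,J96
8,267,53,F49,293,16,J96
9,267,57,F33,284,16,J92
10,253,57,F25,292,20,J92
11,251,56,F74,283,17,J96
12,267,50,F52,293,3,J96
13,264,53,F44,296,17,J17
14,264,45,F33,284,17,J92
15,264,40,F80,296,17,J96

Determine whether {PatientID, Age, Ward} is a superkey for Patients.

No

Rows 7 and 11 have the same {PatientID, Age, Ward} value (PatientID=251, Age=17, Ward=J96) but are distinct tuples, so {PatientID, Age, Ward} does not determine every attribute — not a superkey.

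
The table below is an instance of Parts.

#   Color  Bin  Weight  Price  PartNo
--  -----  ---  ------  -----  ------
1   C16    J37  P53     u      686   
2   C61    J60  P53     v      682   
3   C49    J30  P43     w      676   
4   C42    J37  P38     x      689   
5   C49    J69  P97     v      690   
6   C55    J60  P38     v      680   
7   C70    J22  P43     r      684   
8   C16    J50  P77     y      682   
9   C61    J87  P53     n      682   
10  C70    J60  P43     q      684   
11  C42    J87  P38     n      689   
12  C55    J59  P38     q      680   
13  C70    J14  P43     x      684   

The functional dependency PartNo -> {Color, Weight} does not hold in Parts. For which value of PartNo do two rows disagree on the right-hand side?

PartNo=686: row 1 → {Color,Weight} = (C16, P53) ✓
PartNo=682: rows 2, 8, 9 → {Color,Weight} takes values {(C61, P53), (C16, P77)} — violation
PartNo=676: row 3 → {Color,Weight} = (C49, P43) ✓
PartNo=689: rows 4, 11 → {Color,Weight} = (C42, P38), (C42, P38) ✓
PartNo=690: row 5 → {Color,Weight} = (C49, P97) ✓
PartNo=680: rows 6, 12 → {Color,Weight} = (C55, P38), (C55, P38) ✓
PartNo=684: rows 7, 10, 13 → {Color,Weight} = (C70, P43), (C70, P43), (C70, P43) ✓
The only PartNo value with inconsistent RHS is PartNo=682.

682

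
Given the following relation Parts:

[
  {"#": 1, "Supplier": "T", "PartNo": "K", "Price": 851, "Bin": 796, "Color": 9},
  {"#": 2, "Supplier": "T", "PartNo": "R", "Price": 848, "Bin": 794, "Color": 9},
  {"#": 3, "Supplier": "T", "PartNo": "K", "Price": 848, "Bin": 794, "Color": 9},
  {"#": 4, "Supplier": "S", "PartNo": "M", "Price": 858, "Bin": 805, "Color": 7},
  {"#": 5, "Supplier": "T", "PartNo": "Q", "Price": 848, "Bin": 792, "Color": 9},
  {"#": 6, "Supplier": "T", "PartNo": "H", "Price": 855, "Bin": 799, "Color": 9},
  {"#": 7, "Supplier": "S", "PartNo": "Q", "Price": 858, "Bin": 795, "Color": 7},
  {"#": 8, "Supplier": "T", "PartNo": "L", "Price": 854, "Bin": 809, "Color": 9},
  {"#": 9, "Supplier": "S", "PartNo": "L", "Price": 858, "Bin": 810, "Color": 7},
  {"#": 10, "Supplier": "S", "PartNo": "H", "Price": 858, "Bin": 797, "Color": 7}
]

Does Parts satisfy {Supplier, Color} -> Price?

No

(Supplier=T, Color=9): rows 1, 2, 3, 5, 6, 8 → Price takes values {851, 848, 855, 854} — violation
(Supplier=S, Color=7): rows 4, 7, 9, 10 → Price = 858, 858, 858, 858 ✓
Two rows agree on {Supplier, Color} but differ on Price, so {Supplier, Color} -> Price does not hold.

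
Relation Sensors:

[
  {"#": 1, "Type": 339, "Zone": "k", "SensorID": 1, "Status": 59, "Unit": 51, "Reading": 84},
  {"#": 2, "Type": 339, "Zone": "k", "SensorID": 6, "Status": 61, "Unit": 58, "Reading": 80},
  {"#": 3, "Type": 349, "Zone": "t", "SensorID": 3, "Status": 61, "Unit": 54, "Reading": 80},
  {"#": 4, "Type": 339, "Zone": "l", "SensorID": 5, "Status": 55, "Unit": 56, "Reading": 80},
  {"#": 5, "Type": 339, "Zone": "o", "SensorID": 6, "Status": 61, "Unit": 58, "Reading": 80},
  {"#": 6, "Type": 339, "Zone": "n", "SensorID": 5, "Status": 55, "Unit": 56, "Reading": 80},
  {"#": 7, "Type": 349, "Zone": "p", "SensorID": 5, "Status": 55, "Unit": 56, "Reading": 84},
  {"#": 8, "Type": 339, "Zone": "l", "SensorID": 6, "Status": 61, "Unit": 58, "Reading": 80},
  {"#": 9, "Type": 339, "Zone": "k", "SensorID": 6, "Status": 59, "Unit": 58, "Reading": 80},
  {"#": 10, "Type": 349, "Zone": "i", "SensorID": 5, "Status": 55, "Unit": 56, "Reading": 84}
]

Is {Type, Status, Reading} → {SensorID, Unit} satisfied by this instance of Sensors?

(Type=339, Status=59, Reading=84): row 1 → {SensorID,Unit} = (1, 51) ✓
(Type=339, Status=61, Reading=80): rows 2, 5, 8 → {SensorID,Unit} = (6, 58), (6, 58), (6, 58) ✓
(Type=349, Status=61, Reading=80): row 3 → {SensorID,Unit} = (3, 54) ✓
(Type=339, Status=55, Reading=80): rows 4, 6 → {SensorID,Unit} = (5, 56), (5, 56) ✓
(Type=349, Status=55, Reading=84): rows 7, 10 → {SensorID,Unit} = (5, 56), (5, 56) ✓
(Type=339, Status=59, Reading=80): row 9 → {SensorID,Unit} = (6, 58) ✓
Every {Type, Status, Reading} value is associated with a single {SensorID, Unit} value, so {Type, Status, Reading} → {SensorID, Unit} holds.

Yes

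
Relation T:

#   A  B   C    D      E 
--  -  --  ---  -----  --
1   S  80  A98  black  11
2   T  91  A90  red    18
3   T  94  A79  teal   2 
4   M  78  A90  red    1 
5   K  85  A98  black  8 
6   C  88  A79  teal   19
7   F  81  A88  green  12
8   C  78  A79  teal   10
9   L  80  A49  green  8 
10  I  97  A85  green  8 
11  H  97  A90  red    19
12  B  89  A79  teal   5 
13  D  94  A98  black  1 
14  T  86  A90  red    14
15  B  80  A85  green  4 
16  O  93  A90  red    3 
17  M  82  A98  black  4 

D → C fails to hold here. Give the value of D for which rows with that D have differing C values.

D=black: rows 1, 5, 13, 17 → C = A98, A98, A98, A98 ✓
D=red: rows 2, 4, 11, 14, 16 → C = A90, A90, A90, A90, A90 ✓
D=teal: rows 3, 6, 8, 12 → C = A79, A79, A79, A79 ✓
D=green: rows 7, 9, 10, 15 → C takes values {A88, A49, A85} — violation
The only D value with inconsistent C is D=green.

green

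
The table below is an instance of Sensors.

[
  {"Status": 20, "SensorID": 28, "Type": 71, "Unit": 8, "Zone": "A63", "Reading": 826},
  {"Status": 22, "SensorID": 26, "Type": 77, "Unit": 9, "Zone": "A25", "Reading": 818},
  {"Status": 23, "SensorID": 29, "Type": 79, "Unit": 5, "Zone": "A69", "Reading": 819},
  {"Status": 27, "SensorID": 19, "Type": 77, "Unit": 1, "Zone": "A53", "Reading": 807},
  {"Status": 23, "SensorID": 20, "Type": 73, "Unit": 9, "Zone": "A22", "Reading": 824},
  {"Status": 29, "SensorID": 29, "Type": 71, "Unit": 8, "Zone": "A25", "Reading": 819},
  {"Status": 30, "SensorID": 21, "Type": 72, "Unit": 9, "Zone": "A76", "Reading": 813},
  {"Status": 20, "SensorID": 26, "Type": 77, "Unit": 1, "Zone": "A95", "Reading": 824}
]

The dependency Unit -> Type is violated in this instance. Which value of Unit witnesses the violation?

9

Unit=8: 2 rows → Type = 71, 71 ✓
Unit=9: 3 rows → Type takes values {77, 73, 72} — violation
Unit=5: 1 row → Type = 79 ✓
Unit=1: 2 rows → Type = 77, 77 ✓
The only Unit value with inconsistent Type is Unit=9.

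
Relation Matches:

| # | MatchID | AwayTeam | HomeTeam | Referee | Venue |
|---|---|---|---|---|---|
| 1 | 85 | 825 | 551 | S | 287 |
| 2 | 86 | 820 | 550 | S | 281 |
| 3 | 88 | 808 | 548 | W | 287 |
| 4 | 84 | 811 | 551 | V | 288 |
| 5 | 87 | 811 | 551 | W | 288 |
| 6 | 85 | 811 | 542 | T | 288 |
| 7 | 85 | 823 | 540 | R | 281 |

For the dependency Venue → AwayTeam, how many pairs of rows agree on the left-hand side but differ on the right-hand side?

2

Venue=287: violating pairs (1,3) — 1 pair.
Venue=281: violating pairs (2,7) — 1 pair.
Venue=288: all 3 rows agree on AwayTeam — 0 pairs.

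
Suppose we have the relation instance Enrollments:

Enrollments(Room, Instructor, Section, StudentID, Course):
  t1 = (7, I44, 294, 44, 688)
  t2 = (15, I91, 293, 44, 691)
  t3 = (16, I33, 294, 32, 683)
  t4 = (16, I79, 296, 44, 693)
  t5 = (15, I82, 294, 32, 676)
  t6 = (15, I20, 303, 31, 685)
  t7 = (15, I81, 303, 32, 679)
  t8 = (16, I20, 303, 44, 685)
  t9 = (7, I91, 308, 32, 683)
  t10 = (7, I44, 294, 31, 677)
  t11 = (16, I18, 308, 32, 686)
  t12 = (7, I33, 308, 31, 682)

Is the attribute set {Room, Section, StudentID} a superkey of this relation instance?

Yes

All 12 rows have distinct {Room, Section, StudentID} values, so {Room, Section, StudentID} → (all attributes) holds and {Room, Section, StudentID} is a superkey.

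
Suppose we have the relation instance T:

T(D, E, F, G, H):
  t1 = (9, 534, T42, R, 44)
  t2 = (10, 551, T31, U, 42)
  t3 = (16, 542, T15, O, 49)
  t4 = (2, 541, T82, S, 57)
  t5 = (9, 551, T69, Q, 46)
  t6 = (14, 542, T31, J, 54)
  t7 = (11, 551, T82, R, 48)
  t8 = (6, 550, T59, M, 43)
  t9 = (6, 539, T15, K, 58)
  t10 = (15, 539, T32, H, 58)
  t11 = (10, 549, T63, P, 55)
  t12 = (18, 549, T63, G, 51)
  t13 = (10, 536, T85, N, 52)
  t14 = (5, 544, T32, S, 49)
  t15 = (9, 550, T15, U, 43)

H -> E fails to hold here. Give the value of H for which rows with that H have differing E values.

H=44: row 1 → E = 534 ✓
H=42: row 2 → E = 551 ✓
H=49: rows 3, 14 → E takes values {542, 544} — violation
H=57: row 4 → E = 541 ✓
H=46: row 5 → E = 551 ✓
H=54: row 6 → E = 542 ✓
H=48: row 7 → E = 551 ✓
H=43: rows 8, 15 → E = 550, 550 ✓
H=58: rows 9, 10 → E = 539, 539 ✓
H=55: row 11 → E = 549 ✓
H=51: row 12 → E = 549 ✓
H=52: row 13 → E = 536 ✓
The only H value with inconsistent E is H=49.

49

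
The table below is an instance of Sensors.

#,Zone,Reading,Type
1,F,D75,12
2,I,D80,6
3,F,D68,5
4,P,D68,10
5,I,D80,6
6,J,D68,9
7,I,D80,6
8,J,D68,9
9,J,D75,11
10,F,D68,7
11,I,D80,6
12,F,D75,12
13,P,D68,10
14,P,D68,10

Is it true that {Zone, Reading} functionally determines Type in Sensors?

No

(Zone=F, Reading=D75): rows 1, 12 → Type = 12, 12 ✓
(Zone=I, Reading=D80): rows 2, 5, 7, 11 → Type = 6, 6, 6, 6 ✓
(Zone=F, Reading=D68): rows 3, 10 → Type takes values {5, 7} — violation
(Zone=P, Reading=D68): rows 4, 13, 14 → Type = 10, 10, 10 ✓
(Zone=J, Reading=D68): rows 6, 8 → Type = 9, 9 ✓
(Zone=J, Reading=D75): row 9 → Type = 11 ✓
Two rows agree on {Zone, Reading} but differ on Type, so {Zone, Reading} → Type does not hold.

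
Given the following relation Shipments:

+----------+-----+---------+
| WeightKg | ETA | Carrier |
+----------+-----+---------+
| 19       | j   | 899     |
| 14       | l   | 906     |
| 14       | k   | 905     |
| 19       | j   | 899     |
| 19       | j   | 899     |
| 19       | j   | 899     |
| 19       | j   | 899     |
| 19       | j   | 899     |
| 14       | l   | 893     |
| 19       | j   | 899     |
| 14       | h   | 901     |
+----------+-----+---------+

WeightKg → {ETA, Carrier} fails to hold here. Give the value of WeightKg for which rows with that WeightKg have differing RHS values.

14

WeightKg=19: 7 rows → {ETA,Carrier} = (j, 899), (j, 899), (j, 899), (j, 899), (j, 899), (j, 899), (j, 899) ✓
WeightKg=14: 4 rows → {ETA,Carrier} takes values {(l, 906), (k, 905), (l, 893), (h, 901)} — violation
The only WeightKg value with inconsistent RHS is WeightKg=14.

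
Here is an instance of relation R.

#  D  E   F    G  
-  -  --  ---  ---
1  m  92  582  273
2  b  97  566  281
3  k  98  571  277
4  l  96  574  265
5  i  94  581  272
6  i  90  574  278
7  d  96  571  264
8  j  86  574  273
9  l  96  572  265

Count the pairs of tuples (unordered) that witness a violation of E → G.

2

E=96: violating pairs (4,7), (7,9) — 2 pairs.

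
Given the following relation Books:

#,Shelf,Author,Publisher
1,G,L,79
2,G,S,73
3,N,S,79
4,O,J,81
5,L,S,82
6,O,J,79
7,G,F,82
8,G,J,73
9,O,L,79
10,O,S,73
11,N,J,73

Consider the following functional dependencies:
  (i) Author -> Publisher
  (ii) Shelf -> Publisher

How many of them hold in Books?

0

(i) Author -> Publisher: Author=S: rows 2, 3, 5, 10 → Publisher takes values {73, 79, 82} — violation; Author=J: rows 4, 6, 8, 11 → Publisher takes values {81, 79, 73} — violation — fails.
(ii) Shelf -> Publisher: Shelf=G: rows 1, 2, 7, 8 → Publisher takes values {79, 73, 82} — violation; Shelf=N: rows 3, 11 → Publisher takes values {79, 73} — violation; Shelf=O: rows 4, 6, 9, 10 → Publisher takes values {81, 79, 73} — violation — fails.
None of the 2 dependencies hold.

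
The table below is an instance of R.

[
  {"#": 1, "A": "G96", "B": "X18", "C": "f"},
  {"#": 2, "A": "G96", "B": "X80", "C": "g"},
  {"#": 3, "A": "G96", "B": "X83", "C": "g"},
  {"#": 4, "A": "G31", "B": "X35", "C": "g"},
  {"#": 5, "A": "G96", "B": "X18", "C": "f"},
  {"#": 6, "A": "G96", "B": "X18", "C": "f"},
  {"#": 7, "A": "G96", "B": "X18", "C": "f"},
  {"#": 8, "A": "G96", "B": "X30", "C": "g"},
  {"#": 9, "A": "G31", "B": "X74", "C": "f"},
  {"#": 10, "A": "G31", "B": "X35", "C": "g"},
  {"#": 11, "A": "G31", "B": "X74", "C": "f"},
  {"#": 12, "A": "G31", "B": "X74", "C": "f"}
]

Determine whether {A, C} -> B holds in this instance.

(A=G96, C=f): rows 1, 5, 6, 7 → B = X18, X18, X18, X18 ✓
(A=G96, C=g): rows 2, 3, 8 → B takes values {X80, X83, X30} — violation
(A=G31, C=g): rows 4, 10 → B = X35, X35 ✓
(A=G31, C=f): rows 9, 11, 12 → B = X74, X74, X74 ✓
Two rows agree on {A, C} but differ on B, so {A, C} -> B does not hold.

No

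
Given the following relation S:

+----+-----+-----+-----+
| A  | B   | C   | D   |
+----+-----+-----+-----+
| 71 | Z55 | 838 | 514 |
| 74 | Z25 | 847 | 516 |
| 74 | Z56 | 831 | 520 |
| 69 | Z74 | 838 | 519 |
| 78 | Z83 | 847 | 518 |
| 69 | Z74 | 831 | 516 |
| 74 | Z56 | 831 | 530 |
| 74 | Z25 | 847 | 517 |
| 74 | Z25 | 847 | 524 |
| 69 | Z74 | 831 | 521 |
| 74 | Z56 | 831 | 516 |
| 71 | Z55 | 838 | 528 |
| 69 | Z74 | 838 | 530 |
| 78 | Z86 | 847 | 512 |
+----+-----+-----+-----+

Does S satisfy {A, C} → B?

(A=71, C=838): 2 rows → B = Z55, Z55 ✓
(A=74, C=847): 3 rows → B = Z25, Z25, Z25 ✓
(A=74, C=831): 3 rows → B = Z56, Z56, Z56 ✓
(A=69, C=838): 2 rows → B = Z74, Z74 ✓
(A=78, C=847): 2 rows → B takes values {Z83, Z86} — violation
(A=69, C=831): 2 rows → B = Z74, Z74 ✓
Two rows agree on {A, C} but differ on B, so {A, C} → B does not hold.

No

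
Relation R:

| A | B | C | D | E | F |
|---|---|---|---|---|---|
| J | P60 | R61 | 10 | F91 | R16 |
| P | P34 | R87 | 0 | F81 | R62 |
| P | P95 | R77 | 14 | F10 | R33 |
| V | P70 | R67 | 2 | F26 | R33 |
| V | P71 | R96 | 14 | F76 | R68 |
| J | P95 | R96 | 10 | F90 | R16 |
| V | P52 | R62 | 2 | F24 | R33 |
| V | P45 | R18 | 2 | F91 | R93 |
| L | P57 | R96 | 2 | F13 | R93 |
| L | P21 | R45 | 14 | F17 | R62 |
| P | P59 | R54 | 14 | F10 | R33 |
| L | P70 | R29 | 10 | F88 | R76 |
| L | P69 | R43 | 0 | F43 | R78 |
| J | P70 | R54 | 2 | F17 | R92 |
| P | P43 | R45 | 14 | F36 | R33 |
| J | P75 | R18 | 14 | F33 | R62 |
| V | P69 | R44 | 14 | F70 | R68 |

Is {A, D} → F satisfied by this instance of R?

No

(A=J, D=10): 2 rows → F = R16, R16 ✓
(A=P, D=0): 1 row → F = R62 ✓
(A=P, D=14): 3 rows → F = R33, R33, R33 ✓
(A=V, D=2): 3 rows → F takes values {R33, R93} — violation
(A=V, D=14): 2 rows → F = R68, R68 ✓
(A=L, D=2): 1 row → F = R93 ✓
(A=L, D=14): 1 row → F = R62 ✓
(A=L, D=10): 1 row → F = R76 ✓
(A=L, D=0): 1 row → F = R78 ✓
(A=J, D=2): 1 row → F = R92 ✓
(A=J, D=14): 1 row → F = R62 ✓
Two rows agree on {A, D} but differ on F, so {A, D} → F does not hold.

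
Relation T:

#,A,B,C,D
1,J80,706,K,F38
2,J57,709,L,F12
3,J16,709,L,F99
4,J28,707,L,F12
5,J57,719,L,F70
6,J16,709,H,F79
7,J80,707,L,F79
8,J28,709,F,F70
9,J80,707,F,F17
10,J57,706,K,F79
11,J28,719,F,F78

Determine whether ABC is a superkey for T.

All 11 rows have distinct ABC values, so ABC → (all attributes) holds and ABC is a superkey.

Yes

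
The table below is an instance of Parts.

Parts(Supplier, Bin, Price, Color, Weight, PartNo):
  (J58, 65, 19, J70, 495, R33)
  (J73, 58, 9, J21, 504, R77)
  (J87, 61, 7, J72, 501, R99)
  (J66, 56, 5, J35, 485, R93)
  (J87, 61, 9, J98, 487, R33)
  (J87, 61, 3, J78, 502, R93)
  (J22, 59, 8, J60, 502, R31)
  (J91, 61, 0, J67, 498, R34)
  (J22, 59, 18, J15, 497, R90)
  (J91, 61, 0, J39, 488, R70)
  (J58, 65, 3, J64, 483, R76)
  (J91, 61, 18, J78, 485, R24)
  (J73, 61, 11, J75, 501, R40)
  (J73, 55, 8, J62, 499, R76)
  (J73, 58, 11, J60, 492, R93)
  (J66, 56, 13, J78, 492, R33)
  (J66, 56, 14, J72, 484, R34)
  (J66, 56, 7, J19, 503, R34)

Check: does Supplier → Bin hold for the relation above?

Supplier=J58: 2 rows → Bin = 65, 65 ✓
Supplier=J73: 4 rows → Bin takes values {58, 61, 55} — violation
Supplier=J87: 3 rows → Bin = 61, 61, 61 ✓
Supplier=J66: 4 rows → Bin = 56, 56, 56, 56 ✓
Supplier=J22: 2 rows → Bin = 59, 59 ✓
Supplier=J91: 3 rows → Bin = 61, 61, 61 ✓
Two rows agree on Supplier but differ on Bin, so Supplier → Bin does not hold.

No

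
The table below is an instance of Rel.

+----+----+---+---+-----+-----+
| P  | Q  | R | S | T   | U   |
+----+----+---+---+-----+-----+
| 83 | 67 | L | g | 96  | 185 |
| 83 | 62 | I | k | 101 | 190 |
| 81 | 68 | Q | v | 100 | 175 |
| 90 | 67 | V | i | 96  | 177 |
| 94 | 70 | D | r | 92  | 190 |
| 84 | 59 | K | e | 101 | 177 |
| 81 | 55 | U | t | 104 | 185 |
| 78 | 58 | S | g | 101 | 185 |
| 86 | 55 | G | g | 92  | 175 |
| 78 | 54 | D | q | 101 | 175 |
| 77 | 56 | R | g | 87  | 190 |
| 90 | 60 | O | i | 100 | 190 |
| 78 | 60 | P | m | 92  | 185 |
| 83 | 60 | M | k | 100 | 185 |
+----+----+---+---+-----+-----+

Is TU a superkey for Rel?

All 14 rows have distinct TU values, so TU → (all attributes) holds and TU is a superkey.

Yes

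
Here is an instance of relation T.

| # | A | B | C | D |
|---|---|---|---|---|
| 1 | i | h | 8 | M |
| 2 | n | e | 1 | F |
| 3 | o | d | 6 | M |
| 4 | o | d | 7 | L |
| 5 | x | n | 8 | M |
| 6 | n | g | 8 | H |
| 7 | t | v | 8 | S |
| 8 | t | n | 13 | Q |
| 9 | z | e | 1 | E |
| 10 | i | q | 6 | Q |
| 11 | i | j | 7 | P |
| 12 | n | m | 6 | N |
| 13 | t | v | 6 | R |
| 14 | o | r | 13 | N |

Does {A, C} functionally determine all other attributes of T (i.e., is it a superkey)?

All 14 rows have distinct {A, C} values, so {A, C} → (all attributes) holds and {A, C} is a superkey.

Yes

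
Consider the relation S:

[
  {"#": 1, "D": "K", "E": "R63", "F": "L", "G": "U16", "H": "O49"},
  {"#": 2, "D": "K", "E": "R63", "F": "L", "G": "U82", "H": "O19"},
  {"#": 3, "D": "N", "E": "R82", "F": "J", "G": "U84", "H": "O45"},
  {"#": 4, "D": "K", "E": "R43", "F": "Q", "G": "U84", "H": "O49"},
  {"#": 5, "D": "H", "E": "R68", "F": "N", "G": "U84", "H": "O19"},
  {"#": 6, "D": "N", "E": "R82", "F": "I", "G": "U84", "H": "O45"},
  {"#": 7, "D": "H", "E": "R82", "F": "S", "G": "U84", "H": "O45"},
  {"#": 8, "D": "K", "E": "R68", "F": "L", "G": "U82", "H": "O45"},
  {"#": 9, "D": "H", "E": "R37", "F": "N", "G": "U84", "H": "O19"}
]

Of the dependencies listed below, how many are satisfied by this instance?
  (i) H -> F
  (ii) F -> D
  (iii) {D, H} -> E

(i) H -> F: H=O49: rows 1, 4 → F takes values {L, Q} — violation; H=O19: rows 2, 5, 9 → F takes values {L, N} — violation; H=O45: rows 3, 6, 7, 8 → F takes values {J, I, S, L} — violation — fails.
(ii) F -> D: every LHS value maps to a single RHS value — holds.
(iii) {D, H} -> E: (D=K, H=O49): rows 1, 4 → E takes values {R63, R43} — violation; (D=H, H=O19): rows 5, 9 → E takes values {R68, R37} — violation — fails.
1 of the 3 dependencies holds.

1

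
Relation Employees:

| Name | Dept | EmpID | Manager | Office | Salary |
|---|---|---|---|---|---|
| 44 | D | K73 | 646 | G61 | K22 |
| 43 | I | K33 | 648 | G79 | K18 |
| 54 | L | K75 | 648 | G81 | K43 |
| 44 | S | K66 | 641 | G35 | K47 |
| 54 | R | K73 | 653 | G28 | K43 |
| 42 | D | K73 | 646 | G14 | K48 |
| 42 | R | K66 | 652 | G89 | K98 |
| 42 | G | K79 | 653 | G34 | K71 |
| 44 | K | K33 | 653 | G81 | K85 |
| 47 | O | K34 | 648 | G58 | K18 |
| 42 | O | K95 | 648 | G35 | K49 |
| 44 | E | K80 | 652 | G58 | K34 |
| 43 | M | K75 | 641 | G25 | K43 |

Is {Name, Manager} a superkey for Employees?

Yes

All 13 rows have distinct {Name, Manager} values, so {Name, Manager} → (all attributes) holds and {Name, Manager} is a superkey.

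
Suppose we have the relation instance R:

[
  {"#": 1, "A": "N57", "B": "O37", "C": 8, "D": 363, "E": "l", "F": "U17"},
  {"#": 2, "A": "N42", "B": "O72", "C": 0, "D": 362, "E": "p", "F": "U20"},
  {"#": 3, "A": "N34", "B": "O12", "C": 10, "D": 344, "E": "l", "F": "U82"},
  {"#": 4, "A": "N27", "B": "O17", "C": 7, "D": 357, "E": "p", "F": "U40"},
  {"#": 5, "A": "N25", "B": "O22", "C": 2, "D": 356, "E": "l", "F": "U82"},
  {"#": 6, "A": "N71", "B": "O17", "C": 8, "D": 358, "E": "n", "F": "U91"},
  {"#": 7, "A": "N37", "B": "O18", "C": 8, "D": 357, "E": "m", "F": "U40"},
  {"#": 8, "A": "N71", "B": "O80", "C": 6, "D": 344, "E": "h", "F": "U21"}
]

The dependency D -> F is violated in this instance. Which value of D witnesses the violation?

344

D=363: row 1 → F = U17 ✓
D=362: row 2 → F = U20 ✓
D=344: rows 3, 8 → F takes values {U82, U21} — violation
D=357: rows 4, 7 → F = U40, U40 ✓
D=356: row 5 → F = U82 ✓
D=358: row 6 → F = U91 ✓
The only D value with inconsistent F is D=344.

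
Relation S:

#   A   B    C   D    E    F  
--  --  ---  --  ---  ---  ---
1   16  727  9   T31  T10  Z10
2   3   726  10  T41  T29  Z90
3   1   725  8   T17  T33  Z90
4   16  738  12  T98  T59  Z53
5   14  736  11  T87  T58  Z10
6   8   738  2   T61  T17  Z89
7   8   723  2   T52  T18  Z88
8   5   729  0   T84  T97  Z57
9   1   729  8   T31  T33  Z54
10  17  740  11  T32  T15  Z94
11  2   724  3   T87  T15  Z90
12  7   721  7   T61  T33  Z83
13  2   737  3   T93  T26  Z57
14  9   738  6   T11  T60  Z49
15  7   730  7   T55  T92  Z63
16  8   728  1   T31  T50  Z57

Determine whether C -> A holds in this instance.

C=9: row 1 → A = 16 ✓
C=10: row 2 → A = 3 ✓
C=8: rows 3, 9 → A = 1, 1 ✓
C=12: row 4 → A = 16 ✓
C=11: rows 5, 10 → A takes values {14, 17} — violation
C=2: rows 6, 7 → A = 8, 8 ✓
C=0: row 8 → A = 5 ✓
C=3: rows 11, 13 → A = 2, 2 ✓
C=7: rows 12, 15 → A = 7, 7 ✓
C=6: row 14 → A = 9 ✓
C=1: row 16 → A = 8 ✓
Two rows agree on C but differ on A, so C -> A does not hold.

No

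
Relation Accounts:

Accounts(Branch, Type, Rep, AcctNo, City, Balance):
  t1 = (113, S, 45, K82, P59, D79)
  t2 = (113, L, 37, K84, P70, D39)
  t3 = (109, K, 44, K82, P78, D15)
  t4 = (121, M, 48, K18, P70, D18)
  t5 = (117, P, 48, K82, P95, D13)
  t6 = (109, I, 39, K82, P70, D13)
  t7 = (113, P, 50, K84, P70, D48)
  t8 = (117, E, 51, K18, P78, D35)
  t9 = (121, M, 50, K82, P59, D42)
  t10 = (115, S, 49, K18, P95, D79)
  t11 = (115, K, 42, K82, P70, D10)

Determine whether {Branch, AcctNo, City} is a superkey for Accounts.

No

Rows 2 and 7 have the same {Branch, AcctNo, City} value (Branch=113, AcctNo=K84, City=P70) but are distinct tuples, so {Branch, AcctNo, City} does not determine every attribute — not a superkey.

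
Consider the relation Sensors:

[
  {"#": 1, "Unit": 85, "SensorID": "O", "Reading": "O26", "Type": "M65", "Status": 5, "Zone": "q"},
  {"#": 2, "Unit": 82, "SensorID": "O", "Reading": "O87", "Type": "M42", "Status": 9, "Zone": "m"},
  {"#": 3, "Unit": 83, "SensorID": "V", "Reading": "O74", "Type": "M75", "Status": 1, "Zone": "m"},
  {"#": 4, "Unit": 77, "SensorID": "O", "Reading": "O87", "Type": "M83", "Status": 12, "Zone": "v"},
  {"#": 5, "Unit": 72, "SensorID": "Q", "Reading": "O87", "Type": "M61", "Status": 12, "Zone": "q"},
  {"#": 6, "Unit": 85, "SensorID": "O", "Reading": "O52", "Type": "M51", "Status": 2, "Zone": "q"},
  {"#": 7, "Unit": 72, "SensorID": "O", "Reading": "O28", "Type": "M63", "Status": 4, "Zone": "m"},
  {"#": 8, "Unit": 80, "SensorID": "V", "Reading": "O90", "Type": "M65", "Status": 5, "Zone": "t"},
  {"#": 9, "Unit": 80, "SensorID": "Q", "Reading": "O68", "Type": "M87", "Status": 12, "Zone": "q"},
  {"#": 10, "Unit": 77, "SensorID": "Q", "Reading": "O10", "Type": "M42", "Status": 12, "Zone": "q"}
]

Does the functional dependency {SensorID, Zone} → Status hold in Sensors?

(SensorID=O, Zone=q): rows 1, 6 → Status takes values {5, 2} — violation
(SensorID=O, Zone=m): rows 2, 7 → Status takes values {9, 4} — violation
(SensorID=V, Zone=m): row 3 → Status = 1 ✓
(SensorID=O, Zone=v): row 4 → Status = 12 ✓
(SensorID=Q, Zone=q): rows 5, 9, 10 → Status = 12, 12, 12 ✓
(SensorID=V, Zone=t): row 8 → Status = 5 ✓
Two rows agree on {SensorID, Zone} but differ on Status, so {SensorID, Zone} → Status does not hold.

No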